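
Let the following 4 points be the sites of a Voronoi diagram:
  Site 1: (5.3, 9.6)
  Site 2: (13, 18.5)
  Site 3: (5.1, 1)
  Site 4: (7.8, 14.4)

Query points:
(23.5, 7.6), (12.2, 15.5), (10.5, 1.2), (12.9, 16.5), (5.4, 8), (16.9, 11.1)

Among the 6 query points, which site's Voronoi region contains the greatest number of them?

(23.5, 7.6) — d² to each: Site 1:335.24, Site 2:229.06, Site 3:382.12, Site 4:292.73 → nearest is Site 2
(12.2, 15.5) — d² to each: Site 1:82.42, Site 2:9.64, Site 3:260.66, Site 4:20.57 → nearest is Site 2
(10.5, 1.2) — d² to each: Site 1:97.6, Site 2:305.54, Site 3:29.2, Site 4:181.53 → nearest is Site 3
(12.9, 16.5) — d² to each: Site 1:105.37, Site 2:4.01, Site 3:301.09, Site 4:30.42 → nearest is Site 2
(5.4, 8) — d² to each: Site 1:2.57, Site 2:168.01, Site 3:49.09, Site 4:46.72 → nearest is Site 1
(16.9, 11.1) — d² to each: Site 1:136.81, Site 2:69.97, Site 3:241.25, Site 4:93.7 → nearest is Site 2
Tally — Site 1:1, Site 2:4, Site 3:1. Site 2 captures the most (4).

Site 2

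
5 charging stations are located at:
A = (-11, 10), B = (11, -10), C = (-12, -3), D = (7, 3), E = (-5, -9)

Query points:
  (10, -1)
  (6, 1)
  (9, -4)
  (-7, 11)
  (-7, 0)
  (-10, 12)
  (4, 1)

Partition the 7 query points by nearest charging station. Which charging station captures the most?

D

(10, -1) — d² to each: A:562, B:82, C:488, D:25, E:289 → nearest is D
(6, 1) — d² to each: A:370, B:146, C:340, D:5, E:221 → nearest is D
(9, -4) — d² to each: A:596, B:40, C:442, D:53, E:221 → nearest is B
(-7, 11) — d² to each: A:17, B:765, C:221, D:260, E:404 → nearest is A
(-7, 0) — d² to each: A:116, B:424, C:34, D:205, E:85 → nearest is C
(-10, 12) — d² to each: A:5, B:925, C:229, D:370, E:466 → nearest is A
(4, 1) — d² to each: A:306, B:170, C:272, D:13, E:181 → nearest is D
Tally — A:2, B:1, C:1, D:3. D captures the most (3).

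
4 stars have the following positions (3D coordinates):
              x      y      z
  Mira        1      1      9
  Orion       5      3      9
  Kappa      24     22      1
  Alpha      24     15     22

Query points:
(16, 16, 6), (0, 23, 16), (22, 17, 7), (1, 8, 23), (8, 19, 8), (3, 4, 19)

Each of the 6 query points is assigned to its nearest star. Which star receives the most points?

(16, 16, 6) — d² to each: Mira:459, Orion:299, Kappa:125, Alpha:321 → nearest is Kappa
(0, 23, 16) — d² to each: Mira:534, Orion:474, Kappa:802, Alpha:676 → nearest is Orion
(22, 17, 7) — d² to each: Mira:701, Orion:489, Kappa:65, Alpha:233 → nearest is Kappa
(1, 8, 23) — d² to each: Mira:245, Orion:237, Kappa:1209, Alpha:579 → nearest is Orion
(8, 19, 8) — d² to each: Mira:374, Orion:266, Kappa:314, Alpha:468 → nearest is Orion
(3, 4, 19) — d² to each: Mira:113, Orion:105, Kappa:1089, Alpha:571 → nearest is Orion
Tally — Orion:4, Kappa:2. Orion captures the most (4).

Orion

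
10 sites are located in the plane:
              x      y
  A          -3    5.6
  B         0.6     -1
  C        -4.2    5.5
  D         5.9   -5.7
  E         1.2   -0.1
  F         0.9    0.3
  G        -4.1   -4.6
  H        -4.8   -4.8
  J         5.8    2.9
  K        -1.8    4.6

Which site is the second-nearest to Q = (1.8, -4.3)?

E

Squared Euclidean distances:
|QA|² = 23.04 + 98.01 = 121.05
|QB|² = 1.44 + 10.89 = 12.33
|QC|² = 36 + 96.04 = 132.04
|QD|² = 16.81 + 1.96 = 18.77
|QE|² = 0.36 + 17.64 = 18
|QF|² = 0.81 + 21.16 = 21.97
|QG|² = 34.81 + 0.09 = 34.9
|QH|² = 43.56 + 0.25 = 43.81
|QJ|² = 16 + 51.84 = 67.84
|QK|² = 12.96 + 79.21 = 92.17
Sorted ascending: B, E, D, … — the second-nearest is E.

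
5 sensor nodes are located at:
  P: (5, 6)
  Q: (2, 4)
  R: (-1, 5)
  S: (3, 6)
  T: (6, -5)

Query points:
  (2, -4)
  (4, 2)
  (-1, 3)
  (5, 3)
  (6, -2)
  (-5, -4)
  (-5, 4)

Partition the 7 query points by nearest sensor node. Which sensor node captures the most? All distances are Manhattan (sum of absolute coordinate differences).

(2, -4) — d to each: P:13, Q:8, R:12, S:11, T:5 → nearest is T
(4, 2) — d to each: P:5, Q:4, R:8, S:5, T:9 → nearest is Q
(-1, 3) — d to each: P:9, Q:4, R:2, S:7, T:15 → nearest is R
(5, 3) — d to each: P:3, Q:4, R:8, S:5, T:9 → nearest is P
(6, -2) — d to each: P:9, Q:10, R:14, S:11, T:3 → nearest is T
(-5, -4) — d to each: P:20, Q:15, R:13, S:18, T:12 → nearest is T
(-5, 4) — d to each: P:12, Q:7, R:5, S:10, T:20 → nearest is R
Tally — P:1, Q:1, R:2, T:3. T captures the most (3).

T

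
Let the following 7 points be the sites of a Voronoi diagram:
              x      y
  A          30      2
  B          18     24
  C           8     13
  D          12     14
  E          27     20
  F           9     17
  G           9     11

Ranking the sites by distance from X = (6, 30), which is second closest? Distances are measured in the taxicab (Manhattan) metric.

d(X,A) = |6−30| + |30−2| = 24 + 28 = 52
d(X,B) = |6−18| + |30−24| = 12 + 6 = 18
d(X,C) = |6−8| + |30−13| = 2 + 17 = 19
d(X,D) = |6−12| + |30−14| = 6 + 16 = 22
d(X,E) = |6−27| + |30−20| = 21 + 10 = 31
d(X,F) = |6−9| + |30−17| = 3 + 13 = 16
d(X,G) = |6−9| + |30−11| = 3 + 19 = 22
Sorted ascending: F, B, C, … — the second-nearest is B.

B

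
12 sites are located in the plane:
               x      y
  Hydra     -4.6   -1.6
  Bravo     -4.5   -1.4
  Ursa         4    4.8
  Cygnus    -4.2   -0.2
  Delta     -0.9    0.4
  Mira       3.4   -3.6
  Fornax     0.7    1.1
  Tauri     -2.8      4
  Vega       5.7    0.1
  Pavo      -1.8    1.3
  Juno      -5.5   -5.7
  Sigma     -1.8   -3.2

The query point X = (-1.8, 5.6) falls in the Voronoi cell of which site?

Since √ is increasing, it suffices to compare squared distances:
d²(X, Hydra) = 7.84 + 51.84 = 59.68
d²(X, Bravo) = 7.29 + 49 = 56.29
d²(X, Ursa) = 33.64 + 0.64 = 34.28
d²(X, Cygnus) = 5.76 + 33.64 = 39.4
d²(X, Delta) = 0.81 + 27.04 = 27.85
d²(X, Mira) = 27.04 + 84.64 = 111.68
d²(X, Fornax) = 6.25 + 20.25 = 26.5
d²(X, Tauri) = 1 + 2.56 = 3.56
d²(X, Vega) = 56.25 + 30.25 = 86.5
d²(X, Pavo) = 0 + 18.49 = 18.49
d²(X, Juno) = 13.69 + 127.69 = 141.38
d²(X, Sigma) = 0 + 77.44 = 77.44
Minimum is at Tauri.

Tauri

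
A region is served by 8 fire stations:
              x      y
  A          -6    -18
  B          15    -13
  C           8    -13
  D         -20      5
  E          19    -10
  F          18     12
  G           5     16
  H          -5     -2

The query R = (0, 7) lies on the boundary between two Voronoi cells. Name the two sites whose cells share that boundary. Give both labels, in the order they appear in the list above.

G and H

Squared distances from R to each site:
|RA|² = (0−(-6))² + (7−(-18))² = 36 + 625 = 661
|RB|² = (0−15)² + (7−(-13))² = 225 + 400 = 625
|RC|² = (0−8)² + (7−(-13))² = 64 + 400 = 464
|RD|² = (0−(-20))² + (7−5)² = 400 + 4 = 404
|RE|² = (0−19)² + (7−(-10))² = 361 + 289 = 650
|RF|² = (0−18)² + (7−12)² = 324 + 25 = 349
|RG|² = (0−5)² + (7−16)² = 25 + 81 = 106
|RH|² = (0−(-5))² + (7−(-2))² = 25 + 81 = 106
R is equidistant from G and H (both at squared distance 106), and every other site is strictly farther — so R lies on the G–H Voronoi edge.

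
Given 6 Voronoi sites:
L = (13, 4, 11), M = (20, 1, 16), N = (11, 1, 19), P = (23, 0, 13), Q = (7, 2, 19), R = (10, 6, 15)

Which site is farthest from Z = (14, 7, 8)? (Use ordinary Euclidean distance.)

Compare squared distances (the ordering matches that of the actual distances):
|ZL|² = 1 + 9 + 9 = 19
|ZM|² = 36 + 36 + 64 = 136
|ZN|² = 9 + 36 + 121 = 166
|ZP|² = 81 + 49 + 25 = 155
|ZQ|² = 49 + 25 + 121 = 195
|ZR|² = 16 + 1 + 49 = 66
The largest is to Q.

Q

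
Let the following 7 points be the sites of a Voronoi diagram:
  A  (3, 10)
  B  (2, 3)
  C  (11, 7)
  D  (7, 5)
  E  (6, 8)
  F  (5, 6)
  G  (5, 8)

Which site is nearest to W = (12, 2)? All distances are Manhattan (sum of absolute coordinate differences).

C

d(W,A) = 9 + 8 = 17
d(W,B) = 10 + 1 = 11
d(W,C) = 1 + 5 = 6
d(W,D) = 5 + 3 = 8
d(W,E) = 6 + 6 = 12
d(W,F) = 7 + 4 = 11
d(W,G) = 7 + 6 = 13
The smallest is to C, so W lies in the Voronoi region of C.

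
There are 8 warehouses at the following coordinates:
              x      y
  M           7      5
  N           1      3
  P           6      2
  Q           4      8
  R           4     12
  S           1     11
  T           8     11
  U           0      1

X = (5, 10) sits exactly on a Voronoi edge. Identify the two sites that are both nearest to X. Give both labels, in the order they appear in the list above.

Q and R

Squared distances from X to each site:
|XM|² = 4 + 25 = 29
|XN|² = 16 + 49 = 65
|XP|² = 1 + 64 = 65
|XQ|² = 1 + 4 = 5
|XR|² = 1 + 4 = 5
|XS|² = 16 + 1 = 17
|XT|² = 9 + 1 = 10
|XU|² = 25 + 81 = 106
X is equidistant from Q and R (both at squared distance 5), and every other site is strictly farther — so X lies on the Q–R Voronoi edge.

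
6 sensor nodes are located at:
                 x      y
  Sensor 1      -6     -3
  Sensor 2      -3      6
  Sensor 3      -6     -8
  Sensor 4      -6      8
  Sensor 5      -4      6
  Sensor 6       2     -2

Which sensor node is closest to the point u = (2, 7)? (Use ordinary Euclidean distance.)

Sensor 2

Compare squared distances (the ordering matches that of the actual distances):
d²(u, Sensor 1) = (2−(-6))² + (7−(-3))² = 64 + 100 = 164
d²(u, Sensor 2) = (2−(-3))² + (7−6)² = 25 + 1 = 26
d²(u, Sensor 3) = (2−(-6))² + (7−(-8))² = 64 + 225 = 289
d²(u, Sensor 4) = (2−(-6))² + (7−8)² = 64 + 1 = 65
d²(u, Sensor 5) = (2−(-4))² + (7−6)² = 36 + 1 = 37
d²(u, Sensor 6) = (2−2)² + (7−(-2))² = 0 + 81 = 81
Minimum is at Sensor 2.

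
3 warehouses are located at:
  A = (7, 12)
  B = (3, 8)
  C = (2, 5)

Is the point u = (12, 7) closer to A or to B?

Compare squared distances:
|uA|² = (12−7)² + (7−12)² = 25 + 25 = 50
|uB|² = (12−3)² + (7−8)² = 81 + 1 = 82
50 < 82, so A is closer.

A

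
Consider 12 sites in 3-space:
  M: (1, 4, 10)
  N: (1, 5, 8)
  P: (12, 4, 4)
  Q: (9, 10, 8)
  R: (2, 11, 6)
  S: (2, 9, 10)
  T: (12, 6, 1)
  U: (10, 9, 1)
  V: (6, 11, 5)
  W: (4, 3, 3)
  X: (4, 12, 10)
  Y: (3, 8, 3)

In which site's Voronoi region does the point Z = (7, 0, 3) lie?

Since √ is increasing, it suffices to compare squared distances:
|ZM|² = 36 + 16 + 49 = 101
|ZN|² = 36 + 25 + 25 = 86
|ZP|² = 25 + 16 + 1 = 42
|ZQ|² = 4 + 100 + 25 = 129
|ZR|² = 25 + 121 + 9 = 155
|ZS|² = 25 + 81 + 49 = 155
|ZT|² = 25 + 36 + 4 = 65
|ZU|² = 9 + 81 + 4 = 94
|ZV|² = 1 + 121 + 4 = 126
|ZW|² = 9 + 9 + 0 = 18
|ZX|² = 9 + 144 + 49 = 202
|ZY|² = 16 + 64 + 0 = 80
The smallest is to W, so Z lies in the Voronoi region of W.

W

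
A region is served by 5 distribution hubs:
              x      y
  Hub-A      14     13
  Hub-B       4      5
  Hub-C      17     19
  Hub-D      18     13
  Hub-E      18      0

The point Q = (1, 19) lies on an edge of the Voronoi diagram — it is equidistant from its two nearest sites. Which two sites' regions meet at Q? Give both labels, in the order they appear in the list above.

Squared distances from Q to each site:
d²(Q, Hub-A) = (1−14)² + (19−13)² = 169 + 36 = 205
d²(Q, Hub-B) = (1−4)² + (19−5)² = 9 + 196 = 205
d²(Q, Hub-C) = (1−17)² + (19−19)² = 256 + 0 = 256
d²(Q, Hub-D) = (1−18)² + (19−13)² = 289 + 36 = 325
d²(Q, Hub-E) = (1−18)² + (19−0)² = 289 + 361 = 650
Q is equidistant from Hub-A and Hub-B (both at squared distance 205), and every other site is strictly farther — so Q lies on the Hub-A–Hub-B Voronoi edge.

Hub-A and Hub-B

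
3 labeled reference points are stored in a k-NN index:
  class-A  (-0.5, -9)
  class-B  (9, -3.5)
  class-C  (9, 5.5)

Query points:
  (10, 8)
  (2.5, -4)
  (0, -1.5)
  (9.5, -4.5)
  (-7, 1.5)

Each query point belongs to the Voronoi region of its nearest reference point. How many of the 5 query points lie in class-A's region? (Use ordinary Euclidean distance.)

(10, 8) — d² to each: class-A:399.25, class-B:133.25, class-C:7.25 → nearest is class-C
(2.5, -4) — d² to each: class-A:34, class-B:42.5, class-C:132.5 → nearest is class-A
(0, -1.5) — d² to each: class-A:56.5, class-B:85, class-C:130 → nearest is class-A
(9.5, -4.5) — d² to each: class-A:120.25, class-B:1.25, class-C:100.25 → nearest is class-B
(-7, 1.5) — d² to each: class-A:152.5, class-B:281, class-C:272 → nearest is class-A
3 of the 5 points have class-A as nearest.

3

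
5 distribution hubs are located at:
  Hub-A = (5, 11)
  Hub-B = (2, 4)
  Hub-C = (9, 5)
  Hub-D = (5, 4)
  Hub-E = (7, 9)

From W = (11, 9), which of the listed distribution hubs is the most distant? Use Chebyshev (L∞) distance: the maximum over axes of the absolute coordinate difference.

Hub-B

d(W, Hub-A) = max(6, 2) = 6
d(W, Hub-B) = max(9, 5) = 9
d(W, Hub-C) = max(2, 4) = 4
d(W, Hub-D) = max(6, 5) = 6
d(W, Hub-E) = max(4, 0) = 4
The largest is to Hub-B.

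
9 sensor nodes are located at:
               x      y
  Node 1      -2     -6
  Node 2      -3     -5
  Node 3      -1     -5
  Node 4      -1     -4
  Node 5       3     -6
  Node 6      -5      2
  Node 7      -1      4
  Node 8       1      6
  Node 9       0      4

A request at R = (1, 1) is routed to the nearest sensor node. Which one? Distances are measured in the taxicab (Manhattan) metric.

Node 9

d(R, Node 1) = 3 + 7 = 10
d(R, Node 2) = 4 + 6 = 10
d(R, Node 3) = 2 + 6 = 8
d(R, Node 4) = 2 + 5 = 7
d(R, Node 5) = 2 + 7 = 9
d(R, Node 6) = 6 + 1 = 7
d(R, Node 7) = 2 + 3 = 5
d(R, Node 8) = 0 + 5 = 5
d(R, Node 9) = 1 + 3 = 4
Node 9 is nearest.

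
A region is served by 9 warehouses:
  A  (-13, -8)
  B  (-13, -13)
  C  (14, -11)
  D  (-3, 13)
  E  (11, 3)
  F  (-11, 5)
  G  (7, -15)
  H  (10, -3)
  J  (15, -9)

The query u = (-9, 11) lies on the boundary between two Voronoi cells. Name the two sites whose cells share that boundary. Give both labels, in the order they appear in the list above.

D and F

Squared distances from u to each site:
|uA|² = (-9−(-13))² + (11−(-8))² = 16 + 361 = 377
|uB|² = (-9−(-13))² + (11−(-13))² = 16 + 576 = 592
|uC|² = (-9−14)² + (11−(-11))² = 529 + 484 = 1013
|uD|² = (-9−(-3))² + (11−13)² = 36 + 4 = 40
|uE|² = (-9−11)² + (11−3)² = 400 + 64 = 464
|uF|² = (-9−(-11))² + (11−5)² = 4 + 36 = 40
|uG|² = (-9−7)² + (11−(-15))² = 256 + 676 = 932
|uH|² = (-9−10)² + (11−(-3))² = 361 + 196 = 557
|uJ|² = (-9−15)² + (11−(-9))² = 576 + 400 = 976
u is equidistant from D and F (both at squared distance 40), and every other site is strictly farther — so u lies on the D–F Voronoi edge.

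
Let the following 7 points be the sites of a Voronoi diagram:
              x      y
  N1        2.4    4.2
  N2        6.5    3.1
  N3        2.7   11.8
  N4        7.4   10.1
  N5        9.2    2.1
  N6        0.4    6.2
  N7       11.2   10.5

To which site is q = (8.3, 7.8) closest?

Squared Euclidean distances:
|qN1|² = (8.3−2.4)² + (7.8−4.2)² = 34.81 + 12.96 = 47.77
|qN2|² = (8.3−6.5)² + (7.8−3.1)² = 3.24 + 22.09 = 25.33
|qN3|² = (8.3−2.7)² + (7.8−11.8)² = 31.36 + 16 = 47.36
|qN4|² = (8.3−7.4)² + (7.8−10.1)² = 0.81 + 5.29 = 6.1
|qN5|² = (8.3−9.2)² + (7.8−2.1)² = 0.81 + 32.49 = 33.3
|qN6|² = (8.3−0.4)² + (7.8−6.2)² = 62.41 + 2.56 = 64.97
|qN7|² = (8.3−11.2)² + (7.8−10.5)² = 8.41 + 7.29 = 15.7
Minimum is at N4.

N4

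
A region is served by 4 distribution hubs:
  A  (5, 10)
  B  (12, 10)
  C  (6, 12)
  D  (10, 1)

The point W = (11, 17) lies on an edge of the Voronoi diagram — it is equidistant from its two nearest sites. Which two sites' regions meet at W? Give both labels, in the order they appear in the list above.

Squared distances from W to each site:
|WA|² = 36 + 49 = 85
|WB|² = 1 + 49 = 50
|WC|² = 25 + 25 = 50
|WD|² = 1 + 256 = 257
W is equidistant from B and C (both at squared distance 50), and every other site is strictly farther — so W lies on the B–C Voronoi edge.

B and C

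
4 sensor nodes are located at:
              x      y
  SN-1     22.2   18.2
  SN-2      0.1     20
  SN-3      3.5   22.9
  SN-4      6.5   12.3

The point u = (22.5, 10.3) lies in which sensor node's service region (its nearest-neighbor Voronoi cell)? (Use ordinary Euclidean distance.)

SN-1

Since √ is increasing, it suffices to compare squared distances:
d²(u, SN-1) = (22.5−22.2)² + (10.3−18.2)² = 0.09 + 62.41 = 62.5
d²(u, SN-2) = (22.5−0.1)² + (10.3−20)² = 501.76 + 94.09 = 595.85
d²(u, SN-3) = (22.5−3.5)² + (10.3−22.9)² = 361 + 158.76 = 519.76
d²(u, SN-4) = (22.5−6.5)² + (10.3−12.3)² = 256 + 4 = 260
The smallest is to SN-1, so u lies in the Voronoi region of SN-1.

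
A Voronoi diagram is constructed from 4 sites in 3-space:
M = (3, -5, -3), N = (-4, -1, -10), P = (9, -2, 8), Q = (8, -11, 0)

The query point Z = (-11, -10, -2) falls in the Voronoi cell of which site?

N

Compare squared distances (the ordering matches that of the actual distances):
|ZM|² = (-11−3)² + (-10−(-5))² + (-2−(-3))² = 196 + 25 + 1 = 222
|ZN|² = (-11−(-4))² + (-10−(-1))² + (-2−(-10))² = 49 + 81 + 64 = 194
|ZP|² = (-11−9)² + (-10−(-2))² + (-2−8)² = 400 + 64 + 100 = 564
|ZQ|² = (-11−8)² + (-10−(-11))² + (-2−0)² = 361 + 1 + 4 = 366
N is nearest.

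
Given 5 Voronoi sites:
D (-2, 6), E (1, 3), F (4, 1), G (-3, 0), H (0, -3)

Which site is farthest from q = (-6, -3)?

Since √ is increasing, it suffices to compare squared distances:
|qD|² = (-6−(-2))² + (-3−6)² = 16 + 81 = 97
|qE|² = (-6−1)² + (-3−3)² = 49 + 36 = 85
|qF|² = (-6−4)² + (-3−1)² = 100 + 16 = 116
|qG|² = (-6−(-3))² + (-3−0)² = 9 + 9 = 18
|qH|² = (-6−0)² + (-3−(-3))² = 36 + 0 = 36
The largest is to F.

F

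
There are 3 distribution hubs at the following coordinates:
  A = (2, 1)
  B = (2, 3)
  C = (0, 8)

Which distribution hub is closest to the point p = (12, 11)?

Squared Euclidean distances:
|pA|² = 100 + 100 = 200
|pB|² = 100 + 64 = 164
|pC|² = 144 + 9 = 153
The smallest is to C, so p lies in the Voronoi region of C.

C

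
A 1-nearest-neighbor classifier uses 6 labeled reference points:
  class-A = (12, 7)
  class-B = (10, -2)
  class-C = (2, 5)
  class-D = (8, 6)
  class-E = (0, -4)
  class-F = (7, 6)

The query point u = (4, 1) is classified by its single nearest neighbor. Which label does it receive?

Since √ is increasing, it suffices to compare squared distances:
d²(u, class-A) = (4−12)² + (1−7)² = 64 + 36 = 100
d²(u, class-B) = (4−10)² + (1−(-2))² = 36 + 9 = 45
d²(u, class-C) = (4−2)² + (1−5)² = 4 + 16 = 20
d²(u, class-D) = (4−8)² + (1−6)² = 16 + 25 = 41
d²(u, class-E) = (4−0)² + (1−(-4))² = 16 + 25 = 41
d²(u, class-F) = (4−7)² + (1−6)² = 9 + 25 = 34
class-C is nearest.

class-C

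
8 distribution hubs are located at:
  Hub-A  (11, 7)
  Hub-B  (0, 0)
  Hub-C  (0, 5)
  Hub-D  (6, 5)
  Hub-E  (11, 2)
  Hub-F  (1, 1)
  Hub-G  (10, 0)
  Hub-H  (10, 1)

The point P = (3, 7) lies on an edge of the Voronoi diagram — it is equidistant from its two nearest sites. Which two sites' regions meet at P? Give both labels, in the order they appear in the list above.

Hub-C and Hub-D

Squared distances from P to each site:
d²(P, Hub-A) = (3−11)² + (7−7)² = 64 + 0 = 64
d²(P, Hub-B) = (3−0)² + (7−0)² = 9 + 49 = 58
d²(P, Hub-C) = (3−0)² + (7−5)² = 9 + 4 = 13
d²(P, Hub-D) = (3−6)² + (7−5)² = 9 + 4 = 13
d²(P, Hub-E) = (3−11)² + (7−2)² = 64 + 25 = 89
d²(P, Hub-F) = (3−1)² + (7−1)² = 4 + 36 = 40
d²(P, Hub-G) = (3−10)² + (7−0)² = 49 + 49 = 98
d²(P, Hub-H) = (3−10)² + (7−1)² = 49 + 36 = 85
P is equidistant from Hub-C and Hub-D (both at squared distance 13), and every other site is strictly farther — so P lies on the Hub-C–Hub-D Voronoi edge.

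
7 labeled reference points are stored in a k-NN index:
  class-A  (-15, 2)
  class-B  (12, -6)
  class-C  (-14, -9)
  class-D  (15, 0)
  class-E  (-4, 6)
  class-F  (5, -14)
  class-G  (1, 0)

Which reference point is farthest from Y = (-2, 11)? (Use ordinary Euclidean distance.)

class-F

Compare squared distances (the ordering matches that of the actual distances):
d²(Y, class-A) = 169 + 81 = 250
d²(Y, class-B) = 196 + 289 = 485
d²(Y, class-C) = 144 + 400 = 544
d²(Y, class-D) = 289 + 121 = 410
d²(Y, class-E) = 4 + 25 = 29
d²(Y, class-F) = 49 + 625 = 674
d²(Y, class-G) = 9 + 121 = 130
The largest is to class-F.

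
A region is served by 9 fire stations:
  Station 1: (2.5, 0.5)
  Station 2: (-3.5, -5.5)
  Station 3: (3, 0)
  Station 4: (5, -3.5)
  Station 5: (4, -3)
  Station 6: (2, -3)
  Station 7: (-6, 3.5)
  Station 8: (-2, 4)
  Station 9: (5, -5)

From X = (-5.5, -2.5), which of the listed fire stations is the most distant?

Station 9

Squared Euclidean distances:
d²(X, Station 1) = (-5.5−2.5)² + (-2.5−0.5)² = 64 + 9 = 73
d²(X, Station 2) = (-5.5−(-3.5))² + (-2.5−(-5.5))² = 4 + 9 = 13
d²(X, Station 3) = (-5.5−3)² + (-2.5−0)² = 72.25 + 6.25 = 78.5
d²(X, Station 4) = (-5.5−5)² + (-2.5−(-3.5))² = 110.25 + 1 = 111.25
d²(X, Station 5) = (-5.5−4)² + (-2.5−(-3))² = 90.25 + 0.25 = 90.5
d²(X, Station 6) = (-5.5−2)² + (-2.5−(-3))² = 56.25 + 0.25 = 56.5
d²(X, Station 7) = (-5.5−(-6))² + (-2.5−3.5)² = 0.25 + 36 = 36.25
d²(X, Station 8) = (-5.5−(-2))² + (-2.5−4)² = 12.25 + 42.25 = 54.5
d²(X, Station 9) = (-5.5−5)² + (-2.5−(-5))² = 110.25 + 6.25 = 116.5
The largest is to Station 9.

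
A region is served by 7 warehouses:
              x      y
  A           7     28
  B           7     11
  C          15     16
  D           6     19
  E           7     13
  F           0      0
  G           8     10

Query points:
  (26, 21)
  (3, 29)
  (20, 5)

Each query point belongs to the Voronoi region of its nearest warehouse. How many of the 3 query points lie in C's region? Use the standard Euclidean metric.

2

(26, 21) — d² to each: A:410, B:461, C:146, D:404, E:425, F:1117, G:445 → nearest is C
(3, 29) — d² to each: A:17, B:340, C:313, D:109, E:272, F:850, G:386 → nearest is A
(20, 5) — d² to each: A:698, B:205, C:146, D:392, E:233, F:425, G:169 → nearest is C
2 of the 3 points have C as nearest.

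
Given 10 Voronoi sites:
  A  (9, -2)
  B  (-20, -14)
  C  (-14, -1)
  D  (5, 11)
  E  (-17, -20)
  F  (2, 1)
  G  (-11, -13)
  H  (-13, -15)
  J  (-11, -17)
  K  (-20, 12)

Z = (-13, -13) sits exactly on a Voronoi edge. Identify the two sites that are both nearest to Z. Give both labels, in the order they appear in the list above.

Squared distances from Z to each site:
|ZA|² = (-13−9)² + (-13−(-2))² = 484 + 121 = 605
|ZB|² = (-13−(-20))² + (-13−(-14))² = 49 + 1 = 50
|ZC|² = (-13−(-14))² + (-13−(-1))² = 1 + 144 = 145
|ZD|² = (-13−5)² + (-13−11)² = 324 + 576 = 900
|ZE|² = (-13−(-17))² + (-13−(-20))² = 16 + 49 = 65
|ZF|² = (-13−2)² + (-13−1)² = 225 + 196 = 421
|ZG|² = (-13−(-11))² + (-13−(-13))² = 4 + 0 = 4
|ZH|² = (-13−(-13))² + (-13−(-15))² = 0 + 4 = 4
|ZJ|² = (-13−(-11))² + (-13−(-17))² = 4 + 16 = 20
|ZK|² = (-13−(-20))² + (-13−12)² = 49 + 625 = 674
Z is equidistant from G and H (both at squared distance 4), and every other site is strictly farther — so Z lies on the G–H Voronoi edge.

G and H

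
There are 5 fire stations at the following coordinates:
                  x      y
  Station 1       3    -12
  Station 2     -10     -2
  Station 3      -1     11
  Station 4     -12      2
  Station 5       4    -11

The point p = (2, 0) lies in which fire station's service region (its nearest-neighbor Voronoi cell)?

Since √ is increasing, it suffices to compare squared distances:
d²(p, Station 1) = 1 + 144 = 145
d²(p, Station 2) = 144 + 4 = 148
d²(p, Station 3) = 9 + 121 = 130
d²(p, Station 4) = 196 + 4 = 200
d²(p, Station 5) = 4 + 121 = 125
Station 5 is nearest.

Station 5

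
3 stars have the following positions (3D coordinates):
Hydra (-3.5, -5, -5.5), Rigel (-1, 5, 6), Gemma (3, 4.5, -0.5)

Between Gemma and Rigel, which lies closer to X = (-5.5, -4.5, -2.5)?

Compare squared distances:
d²(X, Gemma) = (-5.5−3)² + (-4.5−4.5)² + (-2.5−(-0.5))² = 72.25 + 81 + 4 = 157.25
d²(X, Rigel) = (-5.5−(-1))² + (-4.5−5)² + (-2.5−6)² = 20.25 + 90.25 + 72.25 = 182.75
157.25 < 182.75, so Gemma is closer.

Gemma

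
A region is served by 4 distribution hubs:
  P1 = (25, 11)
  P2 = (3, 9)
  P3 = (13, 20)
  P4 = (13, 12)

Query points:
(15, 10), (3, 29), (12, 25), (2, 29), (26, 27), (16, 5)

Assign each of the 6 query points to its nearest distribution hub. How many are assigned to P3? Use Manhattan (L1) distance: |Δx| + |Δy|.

(15, 10) — d to each: P1:11, P2:13, P3:12, P4:4 → nearest is P4
(3, 29) — d to each: P1:40, P2:20, P3:19, P4:27 → nearest is P3
(12, 25) — d to each: P1:27, P2:25, P3:6, P4:14 → nearest is P3
(2, 29) — d to each: P1:41, P2:21, P3:20, P4:28 → nearest is P3
(26, 27) — d to each: P1:17, P2:41, P3:20, P4:28 → nearest is P1
(16, 5) — d to each: P1:15, P2:17, P3:18, P4:10 → nearest is P4
3 of the 6 points have P3 as nearest.

3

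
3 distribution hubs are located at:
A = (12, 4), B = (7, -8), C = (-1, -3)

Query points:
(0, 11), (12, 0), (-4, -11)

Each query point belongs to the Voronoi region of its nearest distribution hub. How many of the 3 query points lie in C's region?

1

(0, 11) — d² to each: A:193, B:410, C:197 → nearest is A
(12, 0) — d² to each: A:16, B:89, C:178 → nearest is A
(-4, -11) — d² to each: A:481, B:130, C:73 → nearest is C
1 of the 3 points has C as nearest.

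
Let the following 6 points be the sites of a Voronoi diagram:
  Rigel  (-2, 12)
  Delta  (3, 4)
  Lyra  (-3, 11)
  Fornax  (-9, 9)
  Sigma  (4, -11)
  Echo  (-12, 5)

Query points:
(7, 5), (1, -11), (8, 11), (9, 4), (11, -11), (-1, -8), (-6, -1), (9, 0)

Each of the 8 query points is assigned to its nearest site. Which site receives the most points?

Delta

(7, 5) — d² to each: Rigel:130, Delta:17, Lyra:136, Fornax:272, Sigma:265, Echo:361 → nearest is Delta
(1, -11) — d² to each: Rigel:538, Delta:229, Lyra:500, Fornax:500, Sigma:9, Echo:425 → nearest is Sigma
(8, 11) — d² to each: Rigel:101, Delta:74, Lyra:121, Fornax:293, Sigma:500, Echo:436 → nearest is Delta
(9, 4) — d² to each: Rigel:185, Delta:36, Lyra:193, Fornax:349, Sigma:250, Echo:442 → nearest is Delta
(11, -11) — d² to each: Rigel:698, Delta:289, Lyra:680, Fornax:800, Sigma:49, Echo:785 → nearest is Sigma
(-1, -8) — d² to each: Rigel:401, Delta:160, Lyra:365, Fornax:353, Sigma:34, Echo:290 → nearest is Sigma
(-6, -1) — d² to each: Rigel:185, Delta:106, Lyra:153, Fornax:109, Sigma:200, Echo:72 → nearest is Echo
(9, 0) — d² to each: Rigel:265, Delta:52, Lyra:265, Fornax:405, Sigma:146, Echo:466 → nearest is Delta
Tally — Delta:4, Sigma:3, Echo:1. Delta captures the most (4).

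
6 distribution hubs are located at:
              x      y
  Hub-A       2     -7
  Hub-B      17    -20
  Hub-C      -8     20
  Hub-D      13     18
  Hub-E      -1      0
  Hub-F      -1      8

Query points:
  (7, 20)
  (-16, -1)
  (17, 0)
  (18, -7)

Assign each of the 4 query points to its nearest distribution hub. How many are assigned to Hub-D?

(7, 20) — d² to each: Hub-A:754, Hub-B:1700, Hub-C:225, Hub-D:40, Hub-E:464, Hub-F:208 → nearest is Hub-D
(-16, -1) — d² to each: Hub-A:360, Hub-B:1450, Hub-C:505, Hub-D:1202, Hub-E:226, Hub-F:306 → nearest is Hub-E
(17, 0) — d² to each: Hub-A:274, Hub-B:400, Hub-C:1025, Hub-D:340, Hub-E:324, Hub-F:388 → nearest is Hub-A
(18, -7) — d² to each: Hub-A:256, Hub-B:170, Hub-C:1405, Hub-D:650, Hub-E:410, Hub-F:586 → nearest is Hub-B
1 of the 4 points has Hub-D as nearest.

1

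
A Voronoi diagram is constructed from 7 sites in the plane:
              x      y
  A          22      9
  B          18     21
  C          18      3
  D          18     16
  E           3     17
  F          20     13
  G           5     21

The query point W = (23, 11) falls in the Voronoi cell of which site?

A

Since √ is increasing, it suffices to compare squared distances:
|WA|² = (23−22)² + (11−9)² = 1 + 4 = 5
|WB|² = (23−18)² + (11−21)² = 25 + 100 = 125
|WC|² = (23−18)² + (11−3)² = 25 + 64 = 89
|WD|² = (23−18)² + (11−16)² = 25 + 25 = 50
|WE|² = (23−3)² + (11−17)² = 400 + 36 = 436
|WF|² = (23−20)² + (11−13)² = 9 + 4 = 13
|WG|² = (23−5)² + (11−21)² = 324 + 100 = 424
The smallest is to A, so W lies in the Voronoi region of A.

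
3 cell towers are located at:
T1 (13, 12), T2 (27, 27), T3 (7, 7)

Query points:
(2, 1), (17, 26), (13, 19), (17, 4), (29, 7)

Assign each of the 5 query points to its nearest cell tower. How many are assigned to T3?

(2, 1) — d² to each: T1:242, T2:1301, T3:61 → nearest is T3
(17, 26) — d² to each: T1:212, T2:101, T3:461 → nearest is T2
(13, 19) — d² to each: T1:49, T2:260, T3:180 → nearest is T1
(17, 4) — d² to each: T1:80, T2:629, T3:109 → nearest is T1
(29, 7) — d² to each: T1:281, T2:404, T3:484 → nearest is T1
1 of the 5 points has T3 as nearest.

1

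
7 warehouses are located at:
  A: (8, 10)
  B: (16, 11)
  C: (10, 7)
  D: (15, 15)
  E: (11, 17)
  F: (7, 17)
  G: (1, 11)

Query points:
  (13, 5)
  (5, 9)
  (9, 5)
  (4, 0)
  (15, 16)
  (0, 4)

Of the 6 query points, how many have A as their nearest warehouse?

1

(13, 5) — d² to each: A:50, B:45, C:13, D:104, E:148, F:180, G:180 → nearest is C
(5, 9) — d² to each: A:10, B:125, C:29, D:136, E:100, F:68, G:20 → nearest is A
(9, 5) — d² to each: A:26, B:85, C:5, D:136, E:148, F:148, G:100 → nearest is C
(4, 0) — d² to each: A:116, B:265, C:85, D:346, E:338, F:298, G:130 → nearest is C
(15, 16) — d² to each: A:85, B:26, C:106, D:1, E:17, F:65, G:221 → nearest is D
(0, 4) — d² to each: A:100, B:305, C:109, D:346, E:290, F:218, G:50 → nearest is G
1 of the 6 points has A as nearest.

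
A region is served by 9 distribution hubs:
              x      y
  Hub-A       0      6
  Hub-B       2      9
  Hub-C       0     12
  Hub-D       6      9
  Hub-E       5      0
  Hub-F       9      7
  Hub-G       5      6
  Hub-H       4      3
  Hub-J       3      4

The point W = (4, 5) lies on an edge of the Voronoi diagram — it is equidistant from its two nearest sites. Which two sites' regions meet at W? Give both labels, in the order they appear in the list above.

Squared distances from W to each site:
d²(W, Hub-A) = 16 + 1 = 17
d²(W, Hub-B) = 4 + 16 = 20
d²(W, Hub-C) = 16 + 49 = 65
d²(W, Hub-D) = 4 + 16 = 20
d²(W, Hub-E) = 1 + 25 = 26
d²(W, Hub-F) = 25 + 4 = 29
d²(W, Hub-G) = 1 + 1 = 2
d²(W, Hub-H) = 0 + 4 = 4
d²(W, Hub-J) = 1 + 1 = 2
W is equidistant from Hub-G and Hub-J (both at squared distance 2), and every other site is strictly farther — so W lies on the Hub-G–Hub-J Voronoi edge.

Hub-G and Hub-J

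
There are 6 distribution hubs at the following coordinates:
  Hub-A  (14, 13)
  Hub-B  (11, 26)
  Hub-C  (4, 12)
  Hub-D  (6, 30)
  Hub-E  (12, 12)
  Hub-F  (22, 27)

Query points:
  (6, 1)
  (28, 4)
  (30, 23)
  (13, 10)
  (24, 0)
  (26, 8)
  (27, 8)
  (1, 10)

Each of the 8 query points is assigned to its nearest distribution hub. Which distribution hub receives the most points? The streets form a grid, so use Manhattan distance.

Hub-A

(6, 1) — d to each: Hub-A:20, Hub-B:30, Hub-C:13, Hub-D:29, Hub-E:17, Hub-F:42 → nearest is Hub-C
(28, 4) — d to each: Hub-A:23, Hub-B:39, Hub-C:32, Hub-D:48, Hub-E:24, Hub-F:29 → nearest is Hub-A
(30, 23) — d to each: Hub-A:26, Hub-B:22, Hub-C:37, Hub-D:31, Hub-E:29, Hub-F:12 → nearest is Hub-F
(13, 10) — d to each: Hub-A:4, Hub-B:18, Hub-C:11, Hub-D:27, Hub-E:3, Hub-F:26 → nearest is Hub-E
(24, 0) — d to each: Hub-A:23, Hub-B:39, Hub-C:32, Hub-D:48, Hub-E:24, Hub-F:29 → nearest is Hub-A
(26, 8) — d to each: Hub-A:17, Hub-B:33, Hub-C:26, Hub-D:42, Hub-E:18, Hub-F:23 → nearest is Hub-A
(27, 8) — d to each: Hub-A:18, Hub-B:34, Hub-C:27, Hub-D:43, Hub-E:19, Hub-F:24 → nearest is Hub-A
(1, 10) — d to each: Hub-A:16, Hub-B:26, Hub-C:5, Hub-D:25, Hub-E:13, Hub-F:38 → nearest is Hub-C
Tally — Hub-A:4, Hub-C:2, Hub-E:1, Hub-F:1. Hub-A captures the most (4).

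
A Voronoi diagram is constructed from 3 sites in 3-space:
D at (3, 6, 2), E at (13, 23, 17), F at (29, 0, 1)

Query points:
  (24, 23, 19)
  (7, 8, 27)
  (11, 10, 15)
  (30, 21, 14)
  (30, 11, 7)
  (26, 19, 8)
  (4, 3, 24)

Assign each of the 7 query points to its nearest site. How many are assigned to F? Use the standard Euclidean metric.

1

(24, 23, 19) — d² to each: D:1019, E:125, F:878 → nearest is E
(7, 8, 27) — d² to each: D:645, E:361, F:1224 → nearest is E
(11, 10, 15) — d² to each: D:249, E:177, F:620 → nearest is E
(30, 21, 14) — d² to each: D:1098, E:302, F:611 → nearest is E
(30, 11, 7) — d² to each: D:779, E:533, F:158 → nearest is F
(26, 19, 8) — d² to each: D:734, E:266, F:419 → nearest is E
(4, 3, 24) — d² to each: D:494, E:530, F:1163 → nearest is D
1 of the 7 points has F as nearest.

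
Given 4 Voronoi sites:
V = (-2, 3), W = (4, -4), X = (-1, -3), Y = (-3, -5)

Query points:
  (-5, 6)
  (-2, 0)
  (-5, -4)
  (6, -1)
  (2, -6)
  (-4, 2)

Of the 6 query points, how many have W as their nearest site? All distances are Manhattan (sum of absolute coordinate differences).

2

(-5, 6) — d to each: V:6, W:19, X:13, Y:13 → nearest is V
(-2, 0) — d to each: V:3, W:10, X:4, Y:6 → nearest is V
(-5, -4) — d to each: V:10, W:9, X:5, Y:3 → nearest is Y
(6, -1) — d to each: V:12, W:5, X:9, Y:13 → nearest is W
(2, -6) — d to each: V:13, W:4, X:6, Y:6 → nearest is W
(-4, 2) — d to each: V:3, W:14, X:8, Y:8 → nearest is V
2 of the 6 points have W as nearest.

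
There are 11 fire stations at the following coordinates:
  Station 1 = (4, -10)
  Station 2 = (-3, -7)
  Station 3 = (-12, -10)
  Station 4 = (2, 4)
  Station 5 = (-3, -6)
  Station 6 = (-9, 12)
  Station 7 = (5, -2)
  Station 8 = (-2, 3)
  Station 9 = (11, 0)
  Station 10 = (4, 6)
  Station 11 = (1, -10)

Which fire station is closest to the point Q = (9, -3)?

Station 9

Squared Euclidean distances:
d²(Q, Station 1) = (9−4)² + (-3−(-10))² = 25 + 49 = 74
d²(Q, Station 2) = (9−(-3))² + (-3−(-7))² = 144 + 16 = 160
d²(Q, Station 3) = (9−(-12))² + (-3−(-10))² = 441 + 49 = 490
d²(Q, Station 4) = (9−2)² + (-3−4)² = 49 + 49 = 98
d²(Q, Station 5) = (9−(-3))² + (-3−(-6))² = 144 + 9 = 153
d²(Q, Station 6) = (9−(-9))² + (-3−12)² = 324 + 225 = 549
d²(Q, Station 7) = (9−5)² + (-3−(-2))² = 16 + 1 = 17
d²(Q, Station 8) = (9−(-2))² + (-3−3)² = 121 + 36 = 157
d²(Q, Station 9) = (9−11)² + (-3−0)² = 4 + 9 = 13
d²(Q, Station 10) = (9−4)² + (-3−6)² = 25 + 81 = 106
d²(Q, Station 11) = (9−1)² + (-3−(-10))² = 64 + 49 = 113
The smallest is to Station 9, so Q lies in the Voronoi region of Station 9.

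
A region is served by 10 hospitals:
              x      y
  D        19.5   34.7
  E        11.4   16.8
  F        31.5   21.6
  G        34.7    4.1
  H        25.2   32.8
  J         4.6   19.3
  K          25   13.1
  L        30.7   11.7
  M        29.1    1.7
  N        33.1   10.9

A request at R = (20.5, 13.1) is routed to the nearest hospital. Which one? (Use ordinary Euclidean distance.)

Squared Euclidean distances:
|RD|² = 1 + 466.56 = 467.56
|RE|² = 82.81 + 13.69 = 96.5
|RF|² = 121 + 72.25 = 193.25
|RG|² = 201.64 + 81 = 282.64
|RH|² = 22.09 + 388.09 = 410.18
|RJ|² = 252.81 + 38.44 = 291.25
|RK|² = 20.25 + 0 = 20.25
|RL|² = 104.04 + 1.96 = 106
|RM|² = 73.96 + 129.96 = 203.92
|RN|² = 158.76 + 4.84 = 163.6
K is nearest.

K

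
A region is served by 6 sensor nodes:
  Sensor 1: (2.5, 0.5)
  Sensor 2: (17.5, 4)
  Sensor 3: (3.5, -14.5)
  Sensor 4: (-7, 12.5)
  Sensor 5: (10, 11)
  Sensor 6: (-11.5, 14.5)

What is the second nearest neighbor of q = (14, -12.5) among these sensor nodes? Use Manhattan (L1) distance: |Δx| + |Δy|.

d(q, Sensor 1) = |14−2.5| + |-12.5−0.5| = 11.5 + 13 = 24.5
d(q, Sensor 2) = |14−17.5| + |-12.5−4| = 3.5 + 16.5 = 20
d(q, Sensor 3) = |14−3.5| + |-12.5−(-14.5)| = 10.5 + 2 = 12.5
d(q, Sensor 4) = |14−(-7)| + |-12.5−12.5| = 21 + 25 = 46
d(q, Sensor 5) = |14−10| + |-12.5−11| = 4 + 23.5 = 27.5
d(q, Sensor 6) = |14−(-11.5)| + |-12.5−14.5| = 25.5 + 27 = 52.5
Sorted ascending: Sensor 3, Sensor 2, Sensor 1, … — the second-nearest is Sensor 2.

Sensor 2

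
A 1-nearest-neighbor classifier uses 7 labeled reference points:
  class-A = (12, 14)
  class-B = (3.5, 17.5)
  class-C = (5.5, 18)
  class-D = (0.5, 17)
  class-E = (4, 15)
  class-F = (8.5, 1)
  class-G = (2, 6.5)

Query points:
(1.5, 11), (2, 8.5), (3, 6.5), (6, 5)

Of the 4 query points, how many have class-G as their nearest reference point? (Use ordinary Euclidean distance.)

(1.5, 11) — d² to each: class-A:119.25, class-B:46.25, class-C:65, class-D:37, class-E:22.25, class-F:149, class-G:20.5 → nearest is class-G
(2, 8.5) — d² to each: class-A:130.25, class-B:83.25, class-C:102.5, class-D:74.5, class-E:46.25, class-F:98.5, class-G:4 → nearest is class-G
(3, 6.5) — d² to each: class-A:137.25, class-B:121.25, class-C:138.5, class-D:116.5, class-E:73.25, class-F:60.5, class-G:1 → nearest is class-G
(6, 5) — d² to each: class-A:117, class-B:162.5, class-C:169.25, class-D:174.25, class-E:104, class-F:22.25, class-G:18.25 → nearest is class-G
4 of the 4 points have class-G as nearest.

4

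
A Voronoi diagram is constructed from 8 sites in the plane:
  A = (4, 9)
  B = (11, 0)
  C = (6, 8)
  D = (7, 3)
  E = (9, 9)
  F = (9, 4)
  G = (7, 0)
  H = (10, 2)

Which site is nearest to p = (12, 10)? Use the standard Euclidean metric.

E

Since √ is increasing, it suffices to compare squared distances:
|pA|² = (12−4)² + (10−9)² = 64 + 1 = 65
|pB|² = (12−11)² + (10−0)² = 1 + 100 = 101
|pC|² = (12−6)² + (10−8)² = 36 + 4 = 40
|pD|² = (12−7)² + (10−3)² = 25 + 49 = 74
|pE|² = (12−9)² + (10−9)² = 9 + 1 = 10
|pF|² = (12−9)² + (10−4)² = 9 + 36 = 45
|pG|² = (12−7)² + (10−0)² = 25 + 100 = 125
|pH|² = (12−10)² + (10−2)² = 4 + 64 = 68
E is nearest.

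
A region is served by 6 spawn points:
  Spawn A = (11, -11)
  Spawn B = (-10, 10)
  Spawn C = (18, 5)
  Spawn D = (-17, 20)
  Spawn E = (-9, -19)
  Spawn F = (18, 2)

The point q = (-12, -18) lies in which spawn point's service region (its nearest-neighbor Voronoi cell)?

Spawn E

Since √ is increasing, it suffices to compare squared distances:
d²(q, Spawn A) = (-12−11)² + (-18−(-11))² = 529 + 49 = 578
d²(q, Spawn B) = (-12−(-10))² + (-18−10)² = 4 + 784 = 788
d²(q, Spawn C) = (-12−18)² + (-18−5)² = 900 + 529 = 1429
d²(q, Spawn D) = (-12−(-17))² + (-18−20)² = 25 + 1444 = 1469
d²(q, Spawn E) = (-12−(-9))² + (-18−(-19))² = 9 + 1 = 10
d²(q, Spawn F) = (-12−18)² + (-18−2)² = 900 + 400 = 1300
Minimum is at Spawn E.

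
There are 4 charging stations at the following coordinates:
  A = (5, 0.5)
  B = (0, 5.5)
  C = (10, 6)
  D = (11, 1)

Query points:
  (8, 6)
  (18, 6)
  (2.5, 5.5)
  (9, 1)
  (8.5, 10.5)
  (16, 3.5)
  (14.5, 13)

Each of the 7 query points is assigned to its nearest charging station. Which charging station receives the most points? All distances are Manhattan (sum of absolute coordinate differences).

C

(8, 6) — d to each: A:8.5, B:8.5, C:2, D:8 → nearest is C
(18, 6) — d to each: A:18.5, B:18.5, C:8, D:12 → nearest is C
(2.5, 5.5) — d to each: A:7.5, B:2.5, C:8, D:13 → nearest is B
(9, 1) — d to each: A:4.5, B:13.5, C:6, D:2 → nearest is D
(8.5, 10.5) — d to each: A:13.5, B:13.5, C:6, D:12 → nearest is C
(16, 3.5) — d to each: A:14, B:18, C:8.5, D:7.5 → nearest is D
(14.5, 13) — d to each: A:22, B:22, C:11.5, D:15.5 → nearest is C
Tally — B:1, C:4, D:2. C captures the most (4).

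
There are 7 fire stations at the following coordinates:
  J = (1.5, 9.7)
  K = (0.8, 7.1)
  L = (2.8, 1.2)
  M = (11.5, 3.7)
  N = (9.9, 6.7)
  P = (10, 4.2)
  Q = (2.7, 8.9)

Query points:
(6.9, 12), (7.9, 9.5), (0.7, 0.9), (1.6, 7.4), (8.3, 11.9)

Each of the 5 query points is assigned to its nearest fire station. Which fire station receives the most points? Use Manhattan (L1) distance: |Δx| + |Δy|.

N

(6.9, 12) — d to each: J:7.7, K:11, L:14.9, M:12.9, N:8.3, P:10.9, Q:7.3 → nearest is Q
(7.9, 9.5) — d to each: J:6.6, K:9.5, L:13.4, M:9.4, N:4.8, P:7.4, Q:5.8 → nearest is N
(0.7, 0.9) — d to each: J:9.6, K:6.3, L:2.4, M:13.6, N:15, P:12.6, Q:10 → nearest is L
(1.6, 7.4) — d to each: J:2.4, K:1.1, L:7.4, M:13.6, N:9, P:11.6, Q:2.6 → nearest is K
(8.3, 11.9) — d to each: J:9, K:12.3, L:16.2, M:11.4, N:6.8, P:9.4, Q:8.6 → nearest is N
Tally — K:1, L:1, N:2, Q:1. N captures the most (2).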